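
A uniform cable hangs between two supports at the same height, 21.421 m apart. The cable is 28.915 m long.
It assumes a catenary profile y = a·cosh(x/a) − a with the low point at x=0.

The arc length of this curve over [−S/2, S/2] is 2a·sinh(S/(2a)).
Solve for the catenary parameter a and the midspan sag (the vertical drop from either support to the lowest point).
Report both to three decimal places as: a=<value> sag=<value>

seed: a₀ = √(S³/(24(L−S))) = √(21.421³/(24·7.494)) = 7.392599
iter 1: u=1.448814  f(a)=+8.270e-01  f'(a)=-2.486e+00  a ← 7.392599 − (+8.270e-01/-2.486e+00) = 7.725236
iter 2: u=1.386430  f(a)=+5.909e-02  f'(a)=-2.142e+00  a ← 7.725236 − (+5.909e-02/-2.142e+00) = 7.752818
iter 3: u=1.381498  f(a)=+3.531e-04  f'(a)=-2.117e+00  a ← 7.752818 − (+3.531e-04/-2.117e+00) = 7.752985
iter 4: u=1.381468  f(a)=+1.277e-08  f'(a)=-2.117e+00  a ← 7.752985 − (+1.277e-08/-2.117e+00) = 7.752985
iter 5: u=1.381468  f(a)=+0.000e+00  f'(a)=-2.117e+00  a ← 7.752985 − (+0.000e+00/-2.117e+00) = 7.752985
converged: |Δa| < 1e-12 after 5 iterations
sag = a·(cosh(S/(2a)) − 1) = 7.752985·(cosh(1.381468) − 1) = 8.652139
T_max/T_min = cosh(S/(2a)) = 2.115975

a=7.753 sag=8.652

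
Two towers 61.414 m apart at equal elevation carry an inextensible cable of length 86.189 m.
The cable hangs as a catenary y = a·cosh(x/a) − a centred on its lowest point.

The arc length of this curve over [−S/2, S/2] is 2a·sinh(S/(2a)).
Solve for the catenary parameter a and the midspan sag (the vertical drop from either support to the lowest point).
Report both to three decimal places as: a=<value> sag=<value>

a=20.836 sag=27.031

seed: a₀ = √(S³/(24(L−S))) = √(61.414³/(24·24.775)) = 19.737340
iter 1: u=1.555782  f(a)=+3.177e+00  f'(a)=-3.173e+00  a ← 19.737340 − (+3.177e+00/-3.173e+00) = 20.738603
iter 2: u=1.480669  f(a)=+2.578e-01  f'(a)=-2.677e+00  a ← 20.738603 − (+2.578e-01/-2.677e+00) = 20.834881
iter 3: u=1.473826  f(a)=+2.028e-03  f'(a)=-2.635e+00  a ← 20.834881 − (+2.028e-03/-2.635e+00) = 20.835651
iter 4: u=1.473772  f(a)=+1.277e-07  f'(a)=-2.635e+00  a ← 20.835651 − (+1.277e-07/-2.635e+00) = 20.835651
iter 5: u=1.473772  f(a)=+2.842e-14  f'(a)=-2.635e+00  a ← 20.835651 − (+2.842e-14/-2.635e+00) = 20.835651
converged: |Δa| < 1e-12 after 5 iterations
sag = a·(cosh(S/(2a)) − 1) = 20.835651·(cosh(1.473772) − 1) = 27.031460
T_max/T_min = cosh(S/(2a)) = 2.297366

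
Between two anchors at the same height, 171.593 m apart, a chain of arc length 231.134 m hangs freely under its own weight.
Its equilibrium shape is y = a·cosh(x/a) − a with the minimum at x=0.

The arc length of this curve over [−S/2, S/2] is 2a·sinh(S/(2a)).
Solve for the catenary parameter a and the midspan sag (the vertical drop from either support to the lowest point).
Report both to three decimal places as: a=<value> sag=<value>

a=62.338 sag=68.970

seed: a₀ = √(S³/(24(L−S))) = √(171.593³/(24·59.541)) = 59.461474
iter 1: u=1.442892  f(a)=+6.514e+00  f'(a)=-2.452e+00  a ← 59.461474 − (+6.514e+00/-2.452e+00) = 62.118380
iter 2: u=1.381177  f(a)=+4.621e-01  f'(a)=-2.115e+00  a ← 62.118380 − (+4.621e-01/-2.115e+00) = 62.336822
iter 3: u=1.376337  f(a)=+2.717e-03  f'(a)=-2.090e+00  a ← 62.336822 − (+2.717e-03/-2.090e+00) = 62.338121
iter 4: u=1.376309  f(a)=+9.517e-08  f'(a)=-2.090e+00  a ← 62.338121 − (+9.517e-08/-2.090e+00) = 62.338121
iter 5: u=1.376309  f(a)=+0.000e+00  f'(a)=-2.090e+00  a ← 62.338121 − (+0.000e+00/-2.090e+00) = 62.338121
converged: |Δa| < 1e-12 after 5 iterations
sag = a·(cosh(S/(2a)) − 1) = 62.338121·(cosh(1.376309) − 1) = 68.969810
T_max/T_min = cosh(S/(2a)) = 2.106383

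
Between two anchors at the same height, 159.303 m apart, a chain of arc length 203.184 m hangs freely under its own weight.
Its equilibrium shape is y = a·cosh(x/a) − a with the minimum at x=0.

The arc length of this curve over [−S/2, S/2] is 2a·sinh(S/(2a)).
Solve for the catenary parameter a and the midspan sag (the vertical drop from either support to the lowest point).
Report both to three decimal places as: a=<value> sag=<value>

a=64.370 sag=55.898

seed: a₀ = √(S³/(24(L−S))) = √(159.303³/(24·43.881)) = 61.957239
iter 1: u=1.285588  f(a)=+3.772e+00  f'(a)=-1.665e+00  a ← 61.957239 − (+3.772e+00/-1.665e+00) = 64.223030
iter 2: u=1.240233  f(a)=+2.168e-01  f'(a)=-1.478e+00  a ← 64.223030 − (+2.168e-01/-1.478e+00) = 64.369668
iter 3: u=1.237407  f(a)=+8.128e-04  f'(a)=-1.467e+00  a ← 64.369668 − (+8.128e-04/-1.467e+00) = 64.370222
iter 4: u=1.237397  f(a)=+1.152e-08  f'(a)=-1.467e+00  a ← 64.370222 − (+1.152e-08/-1.467e+00) = 64.370222
iter 5: u=1.237397  f(a)=-5.684e-14  f'(a)=-1.467e+00  a ← 64.370222 − (-5.684e-14/-1.467e+00) = 64.370222
converged: |Δa| < 1e-12 after 5 iterations
sag = a·(cosh(S/(2a)) − 1) = 64.370222·(cosh(1.237397) − 1) = 55.898061
T_max/T_min = cosh(S/(2a)) = 1.868384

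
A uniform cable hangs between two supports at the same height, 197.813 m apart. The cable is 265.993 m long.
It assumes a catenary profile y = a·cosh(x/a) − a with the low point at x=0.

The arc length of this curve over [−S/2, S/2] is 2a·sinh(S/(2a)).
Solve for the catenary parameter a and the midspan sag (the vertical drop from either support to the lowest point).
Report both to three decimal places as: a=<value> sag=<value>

seed: a₀ = √(S³/(24(L−S))) = √(197.813³/(24·68.180)) = 68.777775
iter 1: u=1.438059  f(a)=+7.407e+00  f'(a)=-2.424e+00  a ← 68.777775 − (+7.407e+00/-2.424e+00) = 71.833408
iter 2: u=1.376887  f(a)=+5.222e-01  f'(a)=-2.093e+00  a ← 71.833408 − (+5.222e-01/-2.093e+00) = 72.082886
iter 3: u=1.372122  f(a)=+3.031e-03  f'(a)=-2.069e+00  a ← 72.082886 − (+3.031e-03/-2.069e+00) = 72.084351
iter 4: u=1.372094  f(a)=+1.034e-07  f'(a)=-2.069e+00  a ← 72.084351 − (+1.034e-07/-2.069e+00) = 72.084351
iter 5: u=1.372094  f(a)=+0.000e+00  f'(a)=-2.069e+00  a ← 72.084351 − (+0.000e+00/-2.069e+00) = 72.084351
converged: |Δa| < 1e-12 after 5 iterations
sag = a·(cosh(S/(2a)) − 1) = 72.084351·(cosh(1.372094) − 1) = 79.190970
T_max/T_min = cosh(S/(2a)) = 2.098588

a=72.084 sag=79.191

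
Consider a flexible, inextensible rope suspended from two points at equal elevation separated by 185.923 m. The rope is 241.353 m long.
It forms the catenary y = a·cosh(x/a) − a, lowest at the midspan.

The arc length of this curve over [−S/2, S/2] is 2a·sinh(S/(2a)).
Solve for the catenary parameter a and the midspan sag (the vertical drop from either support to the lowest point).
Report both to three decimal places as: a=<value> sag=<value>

a=72.423 sag=68.318

seed: a₀ = √(S³/(24(L−S))) = √(185.923³/(24·55.430)) = 69.505891
iter 1: u=1.337462  f(a)=+5.174e+00  f'(a)=-1.899e+00  a ← 69.505891 − (+5.174e+00/-1.899e+00) = 72.230385
iter 2: u=1.287014  f(a)=+3.198e-01  f'(a)=-1.671e+00  a ← 72.230385 − (+3.198e-01/-1.671e+00) = 72.421759
iter 3: u=1.283613  f(a)=+1.399e-03  f'(a)=-1.656e+00  a ← 72.421759 − (+1.399e-03/-1.656e+00) = 72.422604
iter 4: u=1.283598  f(a)=+2.706e-08  f'(a)=-1.656e+00  a ← 72.422604 − (+2.706e-08/-1.656e+00) = 72.422604
iter 5: u=1.283598  f(a)=-8.527e-14  f'(a)=-1.656e+00  a ← 72.422604 − (-8.527e-14/-1.656e+00) = 72.422604
converged: |Δa| < 1e-12 after 5 iterations
sag = a·(cosh(S/(2a)) − 1) = 72.422604·(cosh(1.283598) − 1) = 68.317764
T_max/T_min = cosh(S/(2a)) = 1.943321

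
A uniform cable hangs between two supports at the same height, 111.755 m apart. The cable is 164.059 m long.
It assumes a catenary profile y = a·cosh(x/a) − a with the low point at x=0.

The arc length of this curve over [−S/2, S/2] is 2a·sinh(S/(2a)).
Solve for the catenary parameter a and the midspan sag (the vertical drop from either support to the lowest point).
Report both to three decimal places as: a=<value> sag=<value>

a=35.472 sag=53.899

seed: a₀ = √(S³/(24(L−S))) = √(111.755³/(24·52.304)) = 33.344743
iter 1: u=1.675751  f(a)=+7.855e+00  f'(a)=-4.111e+00  a ← 33.344743 − (+7.855e+00/-4.111e+00) = 35.255249
iter 2: u=1.584941  f(a)=+7.256e-01  f'(a)=-3.384e+00  a ← 35.255249 − (+7.256e-01/-3.384e+00) = 35.469694
iter 3: u=1.575359  f(a)=+7.585e-03  f'(a)=-3.313e+00  a ← 35.469694 − (+7.585e-03/-3.313e+00) = 35.471983
iter 4: u=1.575257  f(a)=+8.479e-07  f'(a)=-3.313e+00  a ← 35.471983 − (+8.479e-07/-3.313e+00) = 35.471983
iter 5: u=1.575257  f(a)=+5.684e-14  f'(a)=-3.313e+00  a ← 35.471983 − (+5.684e-14/-3.313e+00) = 35.471983
converged: |Δa| < 1e-12 after 5 iterations
sag = a·(cosh(S/(2a)) − 1) = 35.471983·(cosh(1.575257) − 1) = 53.898596
T_max/T_min = cosh(S/(2a)) = 2.519470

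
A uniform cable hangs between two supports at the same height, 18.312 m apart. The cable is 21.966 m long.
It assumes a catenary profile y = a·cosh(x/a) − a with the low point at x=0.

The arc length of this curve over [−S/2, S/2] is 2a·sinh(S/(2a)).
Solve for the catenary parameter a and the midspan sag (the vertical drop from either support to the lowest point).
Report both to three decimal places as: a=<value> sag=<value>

seed: a₀ = √(S³/(24(L−S))) = √(18.312³/(24·3.654)) = 8.367848
iter 1: u=1.094188  f(a)=+2.251e-01  f'(a)=-9.825e-01  a ← 8.367848 − (+2.251e-01/-9.825e-01) = 8.596940
iter 2: u=1.065030  f(a)=+9.574e-03  f'(a)=-9.005e-01  a ← 8.596940 − (+9.574e-03/-9.005e-01) = 8.607572
iter 3: u=1.063715  f(a)=+1.903e-05  f'(a)=-8.969e-01  a ← 8.607572 − (+1.903e-05/-8.969e-01) = 8.607593
iter 4: u=1.063712  f(a)=+7.549e-11  f'(a)=-8.969e-01  a ← 8.607593 − (+7.549e-11/-8.969e-01) = 8.607593
iter 5: u=1.063712  f(a)=+7.105e-15  f'(a)=-8.969e-01  a ← 8.607593 − (+7.105e-15/-8.969e-01) = 8.607593
converged: |Δa| < 1e-12 after 5 iterations
sag = a·(cosh(S/(2a)) − 1) = 8.607593·(cosh(1.063712) − 1) = 5.346508
T_max/T_min = cosh(S/(2a)) = 1.621139

a=8.608 sag=5.347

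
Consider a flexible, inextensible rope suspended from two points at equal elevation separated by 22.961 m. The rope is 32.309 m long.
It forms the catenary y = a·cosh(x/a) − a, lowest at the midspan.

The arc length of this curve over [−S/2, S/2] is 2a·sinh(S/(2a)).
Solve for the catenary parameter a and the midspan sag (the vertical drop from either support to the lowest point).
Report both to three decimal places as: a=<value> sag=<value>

seed: a₀ = √(S³/(24(L−S))) = √(22.961³/(24·9.348)) = 7.345498
iter 1: u=1.562930  f(a)=+1.210e+00  f'(a)=-3.224e+00  a ← 7.345498 − (+1.210e+00/-3.224e+00) = 7.720978
iter 2: u=1.486923  f(a)=+9.900e-02  f'(a)=-2.716e+00  a ← 7.720978 − (+9.900e-02/-2.716e+00) = 7.757430
iter 3: u=1.479936  f(a)=+7.927e-04  f'(a)=-2.673e+00  a ← 7.757430 − (+7.927e-04/-2.673e+00) = 7.757726
iter 4: u=1.479880  f(a)=+5.172e-08  f'(a)=-2.672e+00  a ← 7.757726 − (+5.172e-08/-2.672e+00) = 7.757726
iter 5: u=1.479880  f(a)=-7.105e-15  f'(a)=-2.672e+00  a ← 7.757726 − (-7.105e-15/-2.672e+00) = 7.757726
converged: |Δa| < 1e-12 after 5 iterations
sag = a·(cosh(S/(2a)) − 1) = 7.757726·(cosh(1.479880) − 1) = 10.162937
T_max/T_min = cosh(S/(2a)) = 2.310041

a=7.758 sag=10.163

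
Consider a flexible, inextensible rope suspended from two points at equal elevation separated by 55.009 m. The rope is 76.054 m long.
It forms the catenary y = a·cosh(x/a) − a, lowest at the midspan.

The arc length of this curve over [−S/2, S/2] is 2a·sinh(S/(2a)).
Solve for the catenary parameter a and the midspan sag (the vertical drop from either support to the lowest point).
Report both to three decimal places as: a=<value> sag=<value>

a=19.116 sag=23.446

seed: a₀ = √(S³/(24(L−S))) = √(55.009³/(24·21.045)) = 18.153925
iter 1: u=1.515072  f(a)=+2.552e+00  f'(a)=-2.896e+00  a ← 18.153925 − (+2.552e+00/-2.896e+00) = 19.034959
iter 2: u=1.444947  f(a)=+1.975e-01  f'(a)=-2.464e+00  a ← 19.034959 − (+1.975e-01/-2.464e+00) = 19.115129
iter 3: u=1.438886  f(a)=+1.403e-03  f'(a)=-2.429e+00  a ← 19.115129 − (+1.403e-03/-2.429e+00) = 19.115707
iter 4: u=1.438843  f(a)=+7.189e-08  f'(a)=-2.429e+00  a ← 19.115707 − (+7.189e-08/-2.429e+00) = 19.115707
iter 5: u=1.438843  f(a)=+1.421e-14  f'(a)=-2.429e+00  a ← 19.115707 − (+1.421e-14/-2.429e+00) = 19.115707
converged: |Δa| < 1e-12 after 5 iterations
sag = a·(cosh(S/(2a)) − 1) = 19.115707·(cosh(1.438843) − 1) = 23.445578
T_max/T_min = cosh(S/(2a)) = 2.226509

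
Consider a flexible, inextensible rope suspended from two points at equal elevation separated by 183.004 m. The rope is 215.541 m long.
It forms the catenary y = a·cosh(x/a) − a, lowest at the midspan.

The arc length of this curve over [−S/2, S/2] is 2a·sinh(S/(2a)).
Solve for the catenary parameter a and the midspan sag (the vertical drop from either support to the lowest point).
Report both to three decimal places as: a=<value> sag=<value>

a=90.864 sag=50.100

seed: a₀ = √(S³/(24(L−S))) = √(183.004³/(24·32.537)) = 88.592407
iter 1: u=1.032842  f(a)=+1.780e+00  f'(a)=-8.159e-01  a ← 88.592407 − (+1.780e+00/-8.159e-01) = 90.774202
iter 2: u=1.008018  f(a)=+6.788e-02  f'(a)=-7.548e-01  a ← 90.774202 − (+6.788e-02/-7.548e-01) = 90.864142
iter 3: u=1.007020  f(a)=+1.074e-04  f'(a)=-7.524e-01  a ← 90.864142 − (+1.074e-04/-7.524e-01) = 90.864285
iter 4: u=1.007018  f(a)=+2.696e-10  f'(a)=-7.524e-01  a ← 90.864285 − (+2.696e-10/-7.524e-01) = 90.864285
iter 5: u=1.007018  f(a)=+0.000e+00  f'(a)=-7.524e-01  a ← 90.864285 − (+0.000e+00/-7.524e-01) = 90.864285
converged: |Δa| < 1e-12 after 5 iterations
sag = a·(cosh(S/(2a)) − 1) = 90.864285·(cosh(1.007018) − 1) = 50.099537
T_max/T_min = cosh(S/(2a)) = 1.551367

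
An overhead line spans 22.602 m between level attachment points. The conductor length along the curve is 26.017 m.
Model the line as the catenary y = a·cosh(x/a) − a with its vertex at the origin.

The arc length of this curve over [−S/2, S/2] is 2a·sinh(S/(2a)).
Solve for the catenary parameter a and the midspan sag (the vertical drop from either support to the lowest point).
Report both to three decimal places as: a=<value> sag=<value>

seed: a₀ = √(S³/(24(L−S))) = √(22.602³/(24·3.415)) = 11.869142
iter 1: u=0.952133  f(a)=+1.582e-01  f'(a)=-6.293e-01  a ← 11.869142 − (+1.582e-01/-6.293e-01) = 12.120487
iter 2: u=0.932388  f(a)=+5.164e-03  f'(a)=-5.888e-01  a ← 12.120487 − (+5.164e-03/-5.888e-01) = 12.129257
iter 3: u=0.931714  f(a)=+5.916e-06  f'(a)=-5.875e-01  a ← 12.129257 − (+5.916e-06/-5.875e-01) = 12.129267
iter 4: u=0.931713  f(a)=+7.780e-12  f'(a)=-5.875e-01  a ← 12.129267 − (+7.780e-12/-5.875e-01) = 12.129267
iter 5: u=0.931713  f(a)=+0.000e+00  f'(a)=-5.875e-01  a ← 12.129267 − (+0.000e+00/-5.875e-01) = 12.129267
converged: |Δa| < 1e-12 after 5 iterations
sag = a·(cosh(S/(2a)) − 1) = 12.129267·(cosh(0.931713) − 1) = 5.656688
T_max/T_min = cosh(S/(2a)) = 1.466367

a=12.129 sag=5.657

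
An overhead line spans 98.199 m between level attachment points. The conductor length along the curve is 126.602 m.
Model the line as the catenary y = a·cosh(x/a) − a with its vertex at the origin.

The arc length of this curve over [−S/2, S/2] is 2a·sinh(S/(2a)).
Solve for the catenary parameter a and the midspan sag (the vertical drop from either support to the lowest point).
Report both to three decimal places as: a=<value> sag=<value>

seed: a₀ = √(S³/(24(L−S))) = √(98.199³/(24·28.403)) = 37.271157
iter 1: u=1.317359  f(a)=+2.569e+00  f'(a)=-1.806e+00  a ← 37.271157 − (+2.569e+00/-1.806e+00) = 38.693932
iter 2: u=1.268920  f(a)=+1.544e-01  f'(a)=-1.594e+00  a ← 38.693932 − (+1.544e-01/-1.594e+00) = 38.790784
iter 3: u=1.265752  f(a)=+6.370e-04  f'(a)=-1.581e+00  a ← 38.790784 − (+6.370e-04/-1.581e+00) = 38.791187
iter 4: u=1.265739  f(a)=+1.094e-08  f'(a)=-1.581e+00  a ← 38.791187 − (+1.094e-08/-1.581e+00) = 38.791187
iter 5: u=1.265739  f(a)=-2.842e-14  f'(a)=-1.581e+00  a ← 38.791187 − (-2.842e-14/-1.581e+00) = 38.791187
converged: |Δa| < 1e-12 after 5 iterations
sag = a·(cosh(S/(2a)) − 1) = 38.791187·(cosh(1.265739) − 1) = 35.450128
T_max/T_min = cosh(S/(2a)) = 1.913871

a=38.791 sag=35.450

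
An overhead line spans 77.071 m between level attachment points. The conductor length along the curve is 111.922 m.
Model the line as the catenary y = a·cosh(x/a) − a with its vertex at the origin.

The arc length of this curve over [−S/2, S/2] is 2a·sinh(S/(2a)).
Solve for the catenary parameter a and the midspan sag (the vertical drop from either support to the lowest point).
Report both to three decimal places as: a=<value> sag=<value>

a=24.841 sag=36.386

seed: a₀ = √(S³/(24(L−S))) = √(77.071³/(24·34.851)) = 23.395011
iter 1: u=1.647167  f(a)=+5.045e+00  f'(a)=-3.870e+00  a ← 23.395011 − (+5.045e+00/-3.870e+00) = 24.698606
iter 2: u=1.560230  f(a)=+4.524e-01  f'(a)=-3.205e+00  a ← 24.698606 − (+4.524e-01/-3.205e+00) = 24.839776
iter 3: u=1.551363  f(a)=+4.429e-03  f'(a)=-3.142e+00  a ← 24.839776 − (+4.429e-03/-3.142e+00) = 24.841186
iter 4: u=1.551275  f(a)=+4.336e-07  f'(a)=-3.141e+00  a ← 24.841186 − (+4.336e-07/-3.141e+00) = 24.841186
iter 5: u=1.551275  f(a)=+1.421e-14  f'(a)=-3.141e+00  a ← 24.841186 − (+1.421e-14/-3.141e+00) = 24.841186
converged: |Δa| < 1e-12 after 5 iterations
sag = a·(cosh(S/(2a)) − 1) = 24.841186·(cosh(1.551275) − 1) = 36.385590
T_max/T_min = cosh(S/(2a)) = 2.464728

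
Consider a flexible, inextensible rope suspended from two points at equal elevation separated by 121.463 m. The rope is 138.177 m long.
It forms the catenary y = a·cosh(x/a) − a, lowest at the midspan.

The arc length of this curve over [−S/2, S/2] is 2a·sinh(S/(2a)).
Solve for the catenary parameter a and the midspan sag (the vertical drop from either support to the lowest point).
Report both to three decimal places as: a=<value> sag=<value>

seed: a₀ = √(S³/(24(L−S))) = √(121.463³/(24·16.714)) = 66.837498
iter 1: u=0.908644  f(a)=+7.037e-01  f'(a)=-5.427e-01  a ← 66.837498 − (+7.037e-01/-5.427e-01) = 68.134245
iter 2: u=0.891351  f(a)=+2.100e-02  f'(a)=-5.107e-01  a ← 68.134245 − (+2.100e-02/-5.107e-01) = 68.175366
iter 3: u=0.890813  f(a)=+1.998e-05  f'(a)=-5.097e-01  a ← 68.175366 − (+1.998e-05/-5.097e-01) = 68.175406
iter 4: u=0.890812  f(a)=+1.813e-11  f'(a)=-5.097e-01  a ← 68.175406 − (+1.813e-11/-5.097e-01) = 68.175406
converged: |Δa| < 1e-12 after 4 iterations
sag = a·(cosh(S/(2a)) − 1) = 68.175406·(cosh(0.890812) − 1) = 28.886980
T_max/T_min = cosh(S/(2a)) = 1.423716

a=68.175 sag=28.887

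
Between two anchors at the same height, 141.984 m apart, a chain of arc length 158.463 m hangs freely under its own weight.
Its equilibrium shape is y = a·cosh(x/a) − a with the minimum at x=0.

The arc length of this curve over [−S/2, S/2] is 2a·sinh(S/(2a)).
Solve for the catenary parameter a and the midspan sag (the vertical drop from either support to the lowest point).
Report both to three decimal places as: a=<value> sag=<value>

a=86.515 sag=30.799

seed: a₀ = √(S³/(24(L−S))) = √(141.984³/(24·16.479)) = 85.072278
iter 1: u=0.834490  f(a)=+5.834e-01  f'(a)=-4.151e-01  a ← 85.072278 − (+5.834e-01/-4.151e-01) = 86.477785
iter 2: u=0.820928  f(a)=+1.477e-02  f'(a)=-3.943e-01  a ← 86.477785 − (+1.477e-02/-3.943e-01) = 86.515250
iter 3: u=0.820572  f(a)=+1.002e-05  f'(a)=-3.938e-01  a ← 86.515250 − (+1.002e-05/-3.938e-01) = 86.515275
iter 4: u=0.820572  f(a)=+4.604e-12  f'(a)=-3.938e-01  a ← 86.515275 − (+4.604e-12/-3.938e-01) = 86.515275
converged: |Δa| < 1e-12 after 4 iterations
sag = a·(cosh(S/(2a)) − 1) = 86.515275·(cosh(0.820572) − 1) = 30.798507
T_max/T_min = cosh(S/(2a)) = 1.355989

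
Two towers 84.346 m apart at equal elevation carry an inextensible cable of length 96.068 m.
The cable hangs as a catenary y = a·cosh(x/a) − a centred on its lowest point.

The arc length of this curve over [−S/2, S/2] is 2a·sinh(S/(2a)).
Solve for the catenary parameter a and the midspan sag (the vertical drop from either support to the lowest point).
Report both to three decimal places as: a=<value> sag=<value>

a=47.117 sag=20.168

seed: a₀ = √(S³/(24(L−S))) = √(84.346³/(24·11.722)) = 46.183863
iter 1: u=0.913154  f(a)=+4.985e-01  f'(a)=-5.512e-01  a ← 46.183863 − (+4.985e-01/-5.512e-01) = 47.088267
iter 2: u=0.895616  f(a)=+1.502e-02  f'(a)=-5.185e-01  a ← 47.088267 − (+1.502e-02/-5.185e-01) = 47.117239
iter 3: u=0.895065  f(a)=+1.457e-05  f'(a)=-5.175e-01  a ← 47.117239 − (+1.457e-05/-5.175e-01) = 47.117267
iter 4: u=0.895065  f(a)=+1.376e-11  f'(a)=-5.175e-01  a ← 47.117267 − (+1.376e-11/-5.175e-01) = 47.117267
converged: |Δa| < 1e-12 after 4 iterations
sag = a·(cosh(S/(2a)) − 1) = 47.117267·(cosh(0.895065) − 1) = 20.167962
T_max/T_min = cosh(S/(2a)) = 1.428038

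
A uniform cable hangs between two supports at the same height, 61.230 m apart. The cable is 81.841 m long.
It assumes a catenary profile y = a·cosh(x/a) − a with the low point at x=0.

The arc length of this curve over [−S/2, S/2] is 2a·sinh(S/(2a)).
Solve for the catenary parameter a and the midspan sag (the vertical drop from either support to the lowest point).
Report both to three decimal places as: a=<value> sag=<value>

seed: a₀ = √(S³/(24(L−S))) = √(61.230³/(24·20.611)) = 21.542259
iter 1: u=1.421160  f(a)=+2.184e+00  f'(a)=-2.329e+00  a ← 21.542259 − (+2.184e+00/-2.329e+00) = 22.480165
iter 2: u=1.361867  f(a)=+1.508e-01  f'(a)=-2.018e+00  a ← 22.480165 − (+1.508e-01/-2.018e+00) = 22.554884
iter 3: u=1.357356  f(a)=+8.358e-04  f'(a)=-1.995e+00  a ← 22.554884 − (+8.358e-04/-1.995e+00) = 22.555303
iter 4: u=1.357330  f(a)=+2.600e-08  f'(a)=-1.995e+00  a ← 22.555303 − (+2.600e-08/-1.995e+00) = 22.555303
iter 5: u=1.357330  f(a)=+1.421e-14  f'(a)=-1.995e+00  a ← 22.555303 − (+1.421e-14/-1.995e+00) = 22.555303
converged: |Δa| < 1e-12 after 5 iterations
sag = a·(cosh(S/(2a)) − 1) = 22.555303·(cosh(1.357330) − 1) = 24.169733
T_max/T_min = cosh(S/(2a)) = 2.071577

a=22.555 sag=24.170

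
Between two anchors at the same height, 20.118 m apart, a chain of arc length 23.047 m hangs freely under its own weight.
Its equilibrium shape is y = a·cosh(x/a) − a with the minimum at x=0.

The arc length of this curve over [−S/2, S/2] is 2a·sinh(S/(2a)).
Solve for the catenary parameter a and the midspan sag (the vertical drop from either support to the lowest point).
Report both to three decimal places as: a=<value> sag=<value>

seed: a₀ = √(S³/(24(L−S))) = √(20.118³/(24·2.929)) = 10.762469
iter 1: u=0.934637  f(a)=+1.306e-01  f'(a)=-5.934e-01  a ← 10.762469 − (+1.306e-01/-5.934e-01) = 10.982614
iter 2: u=0.915902  f(a)=+4.116e-03  f'(a)=-5.565e-01  a ← 10.982614 − (+4.116e-03/-5.565e-01) = 10.990010
iter 3: u=0.915286  f(a)=+4.380e-06  f'(a)=-5.553e-01  a ← 10.990010 − (+4.380e-06/-5.553e-01) = 10.990017
iter 4: u=0.915285  f(a)=+4.974e-12  f'(a)=-5.553e-01  a ← 10.990017 − (+4.974e-12/-5.553e-01) = 10.990017
converged: |Δa| < 1e-12 after 4 iterations
sag = a·(cosh(S/(2a)) − 1) = 10.990017·(cosh(0.915285) − 1) = 4.933912
T_max/T_min = cosh(S/(2a)) = 1.448945

a=10.990 sag=4.934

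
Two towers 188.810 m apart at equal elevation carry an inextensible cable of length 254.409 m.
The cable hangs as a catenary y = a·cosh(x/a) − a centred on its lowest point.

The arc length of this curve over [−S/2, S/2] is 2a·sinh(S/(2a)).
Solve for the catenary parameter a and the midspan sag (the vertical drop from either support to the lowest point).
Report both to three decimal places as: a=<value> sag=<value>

a=68.553 sag=75.948

seed: a₀ = √(S³/(24(L−S))) = √(188.810³/(24·65.599)) = 65.385772
iter 1: u=1.443816  f(a)=+7.187e+00  f'(a)=-2.457e+00  a ← 65.385772 − (+7.187e+00/-2.457e+00) = 68.310584
iter 2: u=1.381997  f(a)=+5.103e-01  f'(a)=-2.119e+00  a ← 68.310584 − (+5.103e-01/-2.119e+00) = 68.551371
iter 3: u=1.377142  f(a)=+3.009e-03  f'(a)=-2.095e+00  a ← 68.551371 − (+3.009e-03/-2.095e+00) = 68.552807
iter 4: u=1.377114  f(a)=+1.059e-07  f'(a)=-2.094e+00  a ← 68.552807 − (+1.059e-07/-2.094e+00) = 68.552808
iter 5: u=1.377114  f(a)=+2.842e-14  f'(a)=-2.094e+00  a ← 68.552808 − (+2.842e-14/-2.094e+00) = 68.552808
converged: |Δa| < 1e-12 after 5 iterations
sag = a·(cosh(S/(2a)) − 1) = 68.552808·(cosh(1.377114) − 1) = 75.947961
T_max/T_min = cosh(S/(2a)) = 2.107875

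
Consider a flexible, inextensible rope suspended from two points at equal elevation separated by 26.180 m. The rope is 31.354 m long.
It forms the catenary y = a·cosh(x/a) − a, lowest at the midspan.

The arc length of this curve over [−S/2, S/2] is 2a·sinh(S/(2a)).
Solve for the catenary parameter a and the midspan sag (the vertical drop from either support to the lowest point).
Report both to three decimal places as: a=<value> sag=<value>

a=12.362 sag=7.603

seed: a₀ = √(S³/(24(L−S))) = √(26.180³/(24·5.174)) = 12.020863
iter 1: u=1.088940  f(a)=+3.156e-01  f'(a)=-9.673e-01  a ← 12.020863 − (+3.156e-01/-9.673e-01) = 12.347088
iter 2: u=1.060169  f(a)=+1.330e-02  f'(a)=-8.873e-01  a ← 12.347088 − (+1.330e-02/-8.873e-01) = 12.362080
iter 3: u=1.058883  f(a)=+2.594e-05  f'(a)=-8.839e-01  a ← 12.362080 − (+2.594e-05/-8.839e-01) = 12.362109
iter 4: u=1.058881  f(a)=+9.908e-11  f'(a)=-8.839e-01  a ← 12.362109 − (+9.908e-11/-8.839e-01) = 12.362109
iter 5: u=1.058881  f(a)=+0.000e+00  f'(a)=-8.839e-01  a ← 12.362109 − (+0.000e+00/-8.839e-01) = 12.362109
converged: |Δa| < 1e-12 after 5 iterations
sag = a·(cosh(S/(2a)) − 1) = 12.362109·(cosh(1.058881) − 1) = 7.602612
T_max/T_min = cosh(S/(2a)) = 1.614993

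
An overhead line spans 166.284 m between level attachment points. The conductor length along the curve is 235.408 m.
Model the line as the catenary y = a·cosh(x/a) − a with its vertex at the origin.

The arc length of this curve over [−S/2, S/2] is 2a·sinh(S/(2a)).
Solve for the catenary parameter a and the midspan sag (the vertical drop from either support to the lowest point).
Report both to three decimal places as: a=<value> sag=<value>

a=55.657 sag=74.543

seed: a₀ = √(S³/(24(L−S))) = √(166.284³/(24·69.124)) = 52.644820
iter 1: u=1.579301  f(a)=+9.150e+00  f'(a)=-3.342e+00  a ← 52.644820 − (+9.150e+00/-3.342e+00) = 55.382720
iter 2: u=1.501226  f(a)=+7.623e-01  f'(a)=-2.807e+00  a ← 55.382720 − (+7.623e-01/-2.807e+00) = 55.654340
iter 3: u=1.493900  f(a)=+6.353e-03  f'(a)=-2.760e+00  a ← 55.654340 − (+6.353e-03/-2.760e+00) = 55.656642
iter 4: u=1.493838  f(a)=+4.493e-07  f'(a)=-2.760e+00  a ← 55.656642 − (+4.493e-07/-2.760e+00) = 55.656642
iter 5: u=1.493838  f(a)=+2.842e-14  f'(a)=-2.760e+00  a ← 55.656642 − (+2.842e-14/-2.760e+00) = 55.656642
converged: |Δa| < 1e-12 after 5 iterations
sag = a·(cosh(S/(2a)) − 1) = 55.656642·(cosh(1.493838) − 1) = 74.542795
T_max/T_min = cosh(S/(2a)) = 2.339333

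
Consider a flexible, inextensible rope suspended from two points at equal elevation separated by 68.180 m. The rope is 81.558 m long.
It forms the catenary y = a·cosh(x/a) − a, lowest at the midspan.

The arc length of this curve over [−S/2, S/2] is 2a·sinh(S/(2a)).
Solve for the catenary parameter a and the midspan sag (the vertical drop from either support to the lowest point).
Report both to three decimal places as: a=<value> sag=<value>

seed: a₀ = √(S³/(24(L−S))) = √(68.180³/(24·13.378)) = 31.418415
iter 1: u=1.085032  f(a)=+8.099e-01  f'(a)=-9.562e-01  a ← 31.418415 − (+8.099e-01/-9.562e-01) = 32.265474
iter 2: u=1.056547  f(a)=+3.391e-02  f'(a)=-8.776e-01  a ← 32.265474 − (+3.391e-02/-8.776e-01) = 32.304113
iter 3: u=1.055284  f(a)=+6.519e-05  f'(a)=-8.742e-01  a ← 32.304113 − (+6.519e-05/-8.742e-01) = 32.304187
iter 4: u=1.055281  f(a)=+2.420e-10  f'(a)=-8.742e-01  a ← 32.304187 − (+2.420e-10/-8.742e-01) = 32.304187
iter 5: u=1.055281  f(a)=+1.421e-14  f'(a)=-8.742e-01  a ← 32.304187 − (+1.421e-14/-8.742e-01) = 32.304187
converged: |Δa| < 1e-12 after 5 iterations
sag = a·(cosh(S/(2a)) − 1) = 32.304187·(cosh(1.055281) − 1) = 19.719724
T_max/T_min = cosh(S/(2a)) = 1.610439

a=32.304 sag=19.720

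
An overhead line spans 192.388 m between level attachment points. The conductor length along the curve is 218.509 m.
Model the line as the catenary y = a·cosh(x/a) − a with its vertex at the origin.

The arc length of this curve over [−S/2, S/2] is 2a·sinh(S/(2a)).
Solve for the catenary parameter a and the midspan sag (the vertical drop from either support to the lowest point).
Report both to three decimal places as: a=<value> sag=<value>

seed: a₀ = √(S³/(24(L−S))) = √(192.388³/(24·26.121)) = 106.577726
iter 1: u=0.902571  f(a)=+1.085e+00  f'(a)=-5.313e-01  a ← 106.577726 − (+1.085e+00/-5.313e-01) = 108.619603
iter 2: u=0.885604  f(a)=+3.196e-02  f'(a)=-5.004e-01  a ← 108.619603 − (+3.196e-02/-5.004e-01) = 108.683473
iter 3: u=0.885084  f(a)=+2.961e-05  f'(a)=-4.995e-01  a ← 108.683473 − (+2.961e-05/-4.995e-01) = 108.683532
iter 4: u=0.885083  f(a)=+2.547e-11  f'(a)=-4.995e-01  a ← 108.683532 − (+2.547e-11/-4.995e-01) = 108.683532
converged: |Δa| < 1e-12 after 4 iterations
sag = a·(cosh(S/(2a)) − 1) = 108.683532·(cosh(0.885083) − 1) = 45.422457
T_max/T_min = cosh(S/(2a)) = 1.417933

a=108.684 sag=45.422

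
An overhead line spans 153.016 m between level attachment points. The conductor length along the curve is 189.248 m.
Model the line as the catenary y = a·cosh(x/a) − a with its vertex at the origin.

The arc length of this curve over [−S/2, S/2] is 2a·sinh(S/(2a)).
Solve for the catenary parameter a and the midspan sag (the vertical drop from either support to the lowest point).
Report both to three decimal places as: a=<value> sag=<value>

seed: a₀ = √(S³/(24(L−S))) = √(153.016³/(24·36.232)) = 64.187948
iter 1: u=1.191937  f(a)=+2.663e+00  f'(a)=-1.298e+00  a ← 64.187948 − (+2.663e+00/-1.298e+00) = 66.239739
iter 2: u=1.155017  f(a)=+1.330e-01  f'(a)=-1.171e+00  a ← 66.239739 − (+1.330e-01/-1.171e+00) = 66.353317
iter 3: u=1.153040  f(a)=+3.705e-04  f'(a)=-1.164e+00  a ← 66.353317 − (+3.705e-04/-1.164e+00) = 66.353635
iter 4: u=1.153034  f(a)=+2.892e-09  f'(a)=-1.164e+00  a ← 66.353635 − (+2.892e-09/-1.164e+00) = 66.353635
iter 5: u=1.153034  f(a)=-2.842e-14  f'(a)=-1.164e+00  a ← 66.353635 − (-2.842e-14/-1.164e+00) = 66.353635
converged: |Δa| < 1e-12 after 5 iterations
sag = a·(cosh(S/(2a)) − 1) = 66.353635·(cosh(1.153034) − 1) = 49.216717
T_max/T_min = cosh(S/(2a)) = 1.741734

a=66.354 sag=49.217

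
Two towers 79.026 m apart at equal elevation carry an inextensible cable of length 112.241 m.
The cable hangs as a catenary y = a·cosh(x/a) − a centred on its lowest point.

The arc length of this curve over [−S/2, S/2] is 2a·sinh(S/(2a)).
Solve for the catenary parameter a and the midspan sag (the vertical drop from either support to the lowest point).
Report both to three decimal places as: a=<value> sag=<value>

seed: a₀ = √(S³/(24(L−S))) = √(79.026³/(24·33.215)) = 24.881826
iter 1: u=1.588027  f(a)=+4.449e+00  f'(a)=-3.407e+00  a ← 24.881826 − (+4.449e+00/-3.407e+00) = 26.187684
iter 2: u=1.508839  f(a)=+3.742e-01  f'(a)=-2.856e+00  a ← 26.187684 − (+3.742e-01/-2.856e+00) = 26.318729
iter 3: u=1.501326  f(a)=+3.185e-03  f'(a)=-2.807e+00  a ← 26.318729 − (+3.185e-03/-2.807e+00) = 26.319864
iter 4: u=1.501262  f(a)=+2.351e-07  f'(a)=-2.807e+00  a ← 26.319864 − (+2.351e-07/-2.807e+00) = 26.319864
iter 5: u=1.501262  f(a)=+0.000e+00  f'(a)=-2.807e+00  a ← 26.319864 − (+0.000e+00/-2.807e+00) = 26.319864
converged: |Δa| < 1e-12 after 5 iterations
sag = a·(cosh(S/(2a)) − 1) = 26.319864·(cosh(1.501262) − 1) = 35.665987
T_max/T_min = cosh(S/(2a)) = 2.355098

a=26.320 sag=35.666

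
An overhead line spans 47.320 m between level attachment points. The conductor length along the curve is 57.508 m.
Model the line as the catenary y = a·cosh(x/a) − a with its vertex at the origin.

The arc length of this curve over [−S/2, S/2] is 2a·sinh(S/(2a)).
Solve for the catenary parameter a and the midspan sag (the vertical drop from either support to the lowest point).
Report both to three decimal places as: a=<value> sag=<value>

seed: a₀ = √(S³/(24(L−S))) = √(47.320³/(24·10.188)) = 20.816946
iter 1: u=1.136574  f(a)=+6.787e-01  f'(a)=-1.111e+00  a ← 20.816946 − (+6.787e-01/-1.111e+00) = 21.427662
iter 2: u=1.104180  f(a)=+3.101e-02  f'(a)=-1.012e+00  a ← 21.427662 − (+3.101e-02/-1.012e+00) = 21.458311
iter 3: u=1.102603  f(a)=+7.161e-05  f'(a)=-1.007e+00  a ← 21.458311 − (+7.161e-05/-1.007e+00) = 21.458382
iter 4: u=1.102599  f(a)=+3.839e-10  f'(a)=-1.007e+00  a ← 21.458382 − (+3.839e-10/-1.007e+00) = 21.458382
iter 5: u=1.102599  f(a)=-7.105e-15  f'(a)=-1.007e+00  a ← 21.458382 − (-7.105e-15/-1.007e+00) = 21.458382
converged: |Δa| < 1e-12 after 5 iterations
sag = a·(cosh(S/(2a)) − 1) = 21.458382·(cosh(1.102599) − 1) = 14.419949
T_max/T_min = cosh(S/(2a)) = 1.671996

a=21.458 sag=14.420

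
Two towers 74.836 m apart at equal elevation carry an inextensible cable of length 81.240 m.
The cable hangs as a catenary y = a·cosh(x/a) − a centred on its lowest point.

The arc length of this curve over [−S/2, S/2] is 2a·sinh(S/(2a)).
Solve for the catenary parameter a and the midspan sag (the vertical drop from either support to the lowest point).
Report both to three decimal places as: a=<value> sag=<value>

seed: a₀ = √(S³/(24(L−S))) = √(74.836³/(24·6.404)) = 52.219723
iter 1: u=0.716549  f(a)=+1.664e-01  f'(a)=-2.581e-01  a ← 52.219723 − (+1.664e-01/-2.581e-01) = 52.864551
iter 2: u=0.707809  f(a)=+3.133e-03  f'(a)=-2.485e-01  a ← 52.864551 − (+3.133e-03/-2.485e-01) = 52.877160
iter 3: u=0.707640  f(a)=+1.157e-06  f'(a)=-2.483e-01  a ← 52.877160 − (+1.157e-06/-2.483e-01) = 52.877165
iter 4: u=0.707640  f(a)=+1.705e-13  f'(a)=-2.483e-01  a ← 52.877165 − (+1.705e-13/-2.483e-01) = 52.877165
converged: |Δa| < 1e-12 after 4 iterations
sag = a·(cosh(S/(2a)) − 1) = 52.877165·(cosh(0.707640) − 1) = 13.801010
T_max/T_min = cosh(S/(2a)) = 1.261001

a=52.877 sag=13.801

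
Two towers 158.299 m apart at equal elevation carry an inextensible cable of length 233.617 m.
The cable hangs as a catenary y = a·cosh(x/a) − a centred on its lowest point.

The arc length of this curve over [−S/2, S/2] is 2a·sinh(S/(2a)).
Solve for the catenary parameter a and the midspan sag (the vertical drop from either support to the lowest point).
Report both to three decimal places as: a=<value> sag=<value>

a=49.879 sag=77.134

seed: a₀ = √(S³/(24(L−S))) = √(158.299³/(24·75.318)) = 46.844892
iter 1: u=1.689608  f(a)=+1.151e+01  f'(a)=-4.232e+00  a ← 46.844892 − (+1.151e+01/-4.232e+00) = 49.564735
iter 2: u=1.596891  f(a)=+1.079e+00  f'(a)=-3.473e+00  a ← 49.564735 − (+1.079e+00/-3.473e+00) = 49.875308
iter 3: u=1.586948  f(a)=+1.163e-02  f'(a)=-3.399e+00  a ← 49.875308 − (+1.163e-02/-3.399e+00) = 49.878732
iter 4: u=1.586839  f(a)=+1.386e-06  f'(a)=-3.398e+00  a ← 49.878732 − (+1.386e-06/-3.398e+00) = 49.878732
iter 5: u=1.586839  f(a)=+2.842e-14  f'(a)=-3.398e+00  a ← 49.878732 − (+2.842e-14/-3.398e+00) = 49.878732
converged: |Δa| < 1e-12 after 5 iterations
sag = a·(cosh(S/(2a)) − 1) = 49.878732·(cosh(1.586839) − 1) = 77.133526
T_max/T_min = cosh(S/(2a)) = 2.546421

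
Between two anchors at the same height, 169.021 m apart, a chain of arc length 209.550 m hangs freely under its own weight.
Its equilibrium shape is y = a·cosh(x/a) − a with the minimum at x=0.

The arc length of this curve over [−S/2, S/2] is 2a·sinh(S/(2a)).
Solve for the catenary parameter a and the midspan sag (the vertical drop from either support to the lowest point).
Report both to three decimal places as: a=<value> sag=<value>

seed: a₀ = √(S³/(24(L−S))) = √(169.021³/(24·40.529)) = 70.456722
iter 1: u=1.199467  f(a)=+3.017e+00  f'(a)=-1.325e+00  a ← 70.456722 − (+3.017e+00/-1.325e+00) = 72.734478
iter 2: u=1.161904  f(a)=+1.525e-01  f'(a)=-1.194e+00  a ← 72.734478 − (+1.525e-01/-1.194e+00) = 72.862213
iter 3: u=1.159867  f(a)=+4.354e-04  f'(a)=-1.187e+00  a ← 72.862213 − (+4.354e-04/-1.187e+00) = 72.862579
iter 4: u=1.159861  f(a)=+3.573e-09  f'(a)=-1.187e+00  a ← 72.862579 − (+3.573e-09/-1.187e+00) = 72.862579
iter 5: u=1.159861  f(a)=+2.842e-14  f'(a)=-1.187e+00  a ← 72.862579 − (+2.842e-14/-1.187e+00) = 72.862579
converged: |Δa| < 1e-12 after 5 iterations
sag = a·(cosh(S/(2a)) − 1) = 72.862579·(cosh(1.159861) − 1) = 54.756996
T_max/T_min = cosh(S/(2a)) = 1.751511

a=72.863 sag=54.757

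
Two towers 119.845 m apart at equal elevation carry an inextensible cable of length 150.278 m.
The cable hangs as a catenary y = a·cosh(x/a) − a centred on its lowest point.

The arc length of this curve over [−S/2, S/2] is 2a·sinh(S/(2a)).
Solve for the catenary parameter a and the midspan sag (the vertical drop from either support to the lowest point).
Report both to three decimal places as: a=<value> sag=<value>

a=50.296 sag=40.123

seed: a₀ = √(S³/(24(L−S))) = √(119.845³/(24·30.433)) = 48.545824
iter 1: u=1.234349  f(a)=+2.404e+00  f'(a)=-1.456e+00  a ← 48.545824 − (+2.404e+00/-1.456e+00) = 50.197704
iter 2: u=1.193730  f(a)=+1.282e-01  f'(a)=-1.304e+00  a ← 50.197704 − (+1.282e-01/-1.304e+00) = 50.295989
iter 3: u=1.191397  f(a)=+4.096e-04  f'(a)=-1.296e+00  a ← 50.295989 − (+4.096e-04/-1.296e+00) = 50.296305
iter 4: u=1.191390  f(a)=+4.214e-09  f'(a)=-1.296e+00  a ← 50.296305 − (+4.214e-09/-1.296e+00) = 50.296305
iter 5: u=1.191390  f(a)=+0.000e+00  f'(a)=-1.296e+00  a ← 50.296305 − (+0.000e+00/-1.296e+00) = 50.296305
converged: |Δa| < 1e-12 after 5 iterations
sag = a·(cosh(S/(2a)) − 1) = 50.296305·(cosh(1.191390) − 1) = 40.122651
T_max/T_min = cosh(S/(2a)) = 1.797726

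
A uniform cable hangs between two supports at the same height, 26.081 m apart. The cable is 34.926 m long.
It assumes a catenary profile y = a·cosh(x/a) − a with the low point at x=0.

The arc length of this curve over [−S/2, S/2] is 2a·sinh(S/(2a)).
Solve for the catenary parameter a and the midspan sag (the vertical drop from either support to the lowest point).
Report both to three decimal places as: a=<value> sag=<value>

a=9.575 sag=10.341

seed: a₀ = √(S³/(24(L−S))) = √(26.081³/(24·8.845)) = 9.141802
iter 1: u=1.426469  f(a)=+9.448e-01  f'(a)=-2.359e+00  a ← 9.141802 − (+9.448e-01/-2.359e+00) = 9.542369
iter 2: u=1.366589  f(a)=+6.564e-02  f'(a)=-2.041e+00  a ← 9.542369 − (+6.564e-02/-2.041e+00) = 9.574528
iter 3: u=1.361999  f(a)=+3.692e-04  f'(a)=-2.018e+00  a ← 9.574528 − (+3.692e-04/-2.018e+00) = 9.574711
iter 4: u=1.361973  f(a)=+1.183e-08  f'(a)=-2.018e+00  a ← 9.574711 − (+1.183e-08/-2.018e+00) = 9.574711
iter 5: u=1.361973  f(a)=+7.105e-15  f'(a)=-2.018e+00  a ← 9.574711 − (+7.105e-15/-2.018e+00) = 9.574711
converged: |Δa| < 1e-12 after 5 iterations
sag = a·(cosh(S/(2a)) − 1) = 9.574711·(cosh(1.361973) − 1) = 10.340897
T_max/T_min = cosh(S/(2a)) = 2.080022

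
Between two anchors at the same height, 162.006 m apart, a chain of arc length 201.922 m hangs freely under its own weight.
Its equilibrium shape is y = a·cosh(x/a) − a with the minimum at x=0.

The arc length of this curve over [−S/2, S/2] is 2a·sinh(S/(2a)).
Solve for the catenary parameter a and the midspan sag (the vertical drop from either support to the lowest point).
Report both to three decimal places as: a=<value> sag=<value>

seed: a₀ = √(S³/(24(L−S))) = √(162.006³/(24·39.916)) = 66.621978
iter 1: u=1.215860  f(a)=+3.056e+00  f'(a)=-1.385e+00  a ← 66.621978 − (+3.056e+00/-1.385e+00) = 68.828724
iter 2: u=1.176878  f(a)=+1.584e-01  f'(a)=-1.245e+00  a ← 68.828724 − (+1.584e-01/-1.245e+00) = 68.955993
iter 3: u=1.174706  f(a)=+4.772e-04  f'(a)=-1.237e+00  a ← 68.955993 − (+4.772e-04/-1.237e+00) = 68.956379
iter 4: u=1.174699  f(a)=+4.358e-09  f'(a)=-1.237e+00  a ← 68.956379 − (+4.358e-09/-1.237e+00) = 68.956379
iter 5: u=1.174699  f(a)=-5.684e-14  f'(a)=-1.237e+00  a ← 68.956379 − (-5.684e-14/-1.237e+00) = 68.956379
converged: |Δa| < 1e-12 after 5 iterations
sag = a·(cosh(S/(2a)) − 1) = 68.956379·(cosh(1.174699) − 1) = 53.306067
T_max/T_min = cosh(S/(2a)) = 1.773040

a=68.956 sag=53.306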